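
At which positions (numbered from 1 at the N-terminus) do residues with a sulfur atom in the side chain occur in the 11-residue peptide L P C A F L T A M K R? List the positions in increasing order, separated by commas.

Cysteine (C, thiol) and methionine (M, thioether) are the two sulfur-containing amino acids.
Matching residues: C3, M9.

3, 9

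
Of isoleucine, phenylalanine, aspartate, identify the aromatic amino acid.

phenylalanine

F, W, and Y each carry an aromatic ring on the side chain.
Of the listed options, only phenylalanine belongs to this group.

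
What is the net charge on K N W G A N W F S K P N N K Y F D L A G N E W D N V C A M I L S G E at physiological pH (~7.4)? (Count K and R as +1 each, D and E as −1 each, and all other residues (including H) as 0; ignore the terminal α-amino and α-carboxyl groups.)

Positive (K, R): K1, K10, K14 → +3.
Negative (D, E): D17, E22, D24, E34 → −4.
Net charge = (+3) + (−4) = −1.

-1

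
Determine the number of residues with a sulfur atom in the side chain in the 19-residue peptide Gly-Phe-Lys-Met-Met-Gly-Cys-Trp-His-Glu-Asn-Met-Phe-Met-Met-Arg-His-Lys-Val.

The sulfur-bearing residues are cysteine (–SH) and methionine (–S–CH₃).
Matching residues: Met4, Met5, Cys7, Met12, Met14, Met15.

6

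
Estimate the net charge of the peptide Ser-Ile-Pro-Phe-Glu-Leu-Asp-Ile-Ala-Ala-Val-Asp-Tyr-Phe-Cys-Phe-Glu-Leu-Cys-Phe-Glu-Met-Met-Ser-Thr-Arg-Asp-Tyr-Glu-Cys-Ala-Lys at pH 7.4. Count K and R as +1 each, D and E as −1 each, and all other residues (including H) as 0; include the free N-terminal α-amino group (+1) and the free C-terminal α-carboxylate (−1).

-5

Positive (K, R): Arg26, Lys32 → +2.
Negative (D, E): Glu5, Asp7, Asp12, Glu17, Glu21, Asp27, Glu29 → −7.
The N-terminus (+1) and C-terminus (−1) cancel.
Net charge = (+2) + (−7) = −5.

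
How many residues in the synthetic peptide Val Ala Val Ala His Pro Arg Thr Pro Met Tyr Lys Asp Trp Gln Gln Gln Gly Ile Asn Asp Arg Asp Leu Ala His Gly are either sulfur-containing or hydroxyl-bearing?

Sulfur-containing: C, M. Hydroxyl-bearing: S, T, Y.
Sulfur-containing residues here: Met10 (1).
Hydroxyl-bearing residues here: Thr8, Tyr11 (2).
The two groups share no amino acid, so total = 1 + 2 = 3.

3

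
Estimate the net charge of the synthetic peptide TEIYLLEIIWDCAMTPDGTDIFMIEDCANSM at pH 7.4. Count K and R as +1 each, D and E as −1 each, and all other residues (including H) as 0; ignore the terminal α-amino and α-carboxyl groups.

-7

Positive (K, R): none → +0.
Negative (D, E): E2, E7, D11, D17, D20, E25, D26 → −7.
Net charge = (+0) + (−7) = −7.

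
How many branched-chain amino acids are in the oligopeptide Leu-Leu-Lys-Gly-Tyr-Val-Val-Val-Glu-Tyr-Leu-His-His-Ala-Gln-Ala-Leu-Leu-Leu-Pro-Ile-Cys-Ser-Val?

The BCAAs are Val, Leu, and Ile — aliphatic side chains with a branch point.
Matching residues: Leu1, Leu2, Val6, Val7, Val8, Leu11, Leu17, Leu18, Leu19, Ile21, Val24.

11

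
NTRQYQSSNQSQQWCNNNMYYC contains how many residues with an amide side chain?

10

The amide-side-chain residues are Asn (N) and Gln (Q).
Matching residues: N1, Q4, Q6, N9, Q10, Q12, Q13, N16, N17, N18.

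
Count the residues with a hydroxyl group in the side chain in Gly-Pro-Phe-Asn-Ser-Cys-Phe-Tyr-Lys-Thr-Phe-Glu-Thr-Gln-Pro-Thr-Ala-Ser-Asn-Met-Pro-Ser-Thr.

8

Serine (S), threonine (T), and tyrosine (Y) each carry a hydroxyl group on the side chain.
Matching residues: Ser5, Tyr8, Thr10, Thr13, Thr16, Ser18, Ser22, Thr23.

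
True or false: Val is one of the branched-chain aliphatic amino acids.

True

Valine (V), leucine (L), and isoleucine (I) are the branched-chain amino acids.
Valine is in this group.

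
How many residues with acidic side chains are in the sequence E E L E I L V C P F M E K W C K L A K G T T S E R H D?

6

Only D (aspartate) and E (glutamate) carry a side-chain carboxylic acid.
Matching residues: E1, E2, E4, E12, E24, D27.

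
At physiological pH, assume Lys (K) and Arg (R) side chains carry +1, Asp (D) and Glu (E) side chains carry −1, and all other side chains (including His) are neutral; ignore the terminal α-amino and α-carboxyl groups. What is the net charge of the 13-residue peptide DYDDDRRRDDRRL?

Positive (K, R): R6, R7, R8, R11, R12 → +5.
Negative (D, E): D1, D3, D4, D5, D9, D10 → −6.
Net charge = (+5) + (−6) = −1.

-1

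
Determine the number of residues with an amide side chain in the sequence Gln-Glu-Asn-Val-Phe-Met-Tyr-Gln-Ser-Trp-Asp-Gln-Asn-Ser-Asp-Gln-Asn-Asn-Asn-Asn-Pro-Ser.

10

Asparagine (N) and glutamine (Q) have uncharged amide side chains.
Matching residues: Gln1, Asn3, Gln8, Gln12, Asn13, Gln16, Asn17, Asn18, Asn19, Asn20.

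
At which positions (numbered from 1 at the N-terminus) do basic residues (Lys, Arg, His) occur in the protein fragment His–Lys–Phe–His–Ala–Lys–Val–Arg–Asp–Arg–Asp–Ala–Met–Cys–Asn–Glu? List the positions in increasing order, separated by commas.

Matching residues: His1, Lys2, His4, Lys6, Arg8, Arg10.

1, 2, 4, 6, 8, 10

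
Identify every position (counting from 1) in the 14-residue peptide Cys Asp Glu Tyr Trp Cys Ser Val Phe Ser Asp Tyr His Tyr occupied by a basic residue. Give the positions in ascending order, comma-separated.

Matching residues: His13.

13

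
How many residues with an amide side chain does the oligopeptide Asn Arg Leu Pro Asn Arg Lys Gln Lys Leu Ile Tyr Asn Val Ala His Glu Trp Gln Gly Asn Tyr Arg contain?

Asparagine (N) and glutamine (Q) have uncharged amide side chains.
Matching residues: Asn1, Asn5, Gln8, Asn13, Gln19, Asn21.

6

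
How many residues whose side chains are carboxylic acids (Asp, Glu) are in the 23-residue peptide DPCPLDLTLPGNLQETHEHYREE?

6

Matching residues: D1, D6, E15, E18, E22, E23.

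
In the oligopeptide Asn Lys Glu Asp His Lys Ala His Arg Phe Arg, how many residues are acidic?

2

Aspartate (D) and glutamate (E) have carboxylic-acid side chains and are the acidic amino acids.
Matching residues: Glu3, Asp4.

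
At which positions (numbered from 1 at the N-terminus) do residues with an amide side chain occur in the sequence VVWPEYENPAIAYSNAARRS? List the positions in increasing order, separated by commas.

8, 15

Asparagine (N) and glutamine (Q) have uncharged amide side chains.
Matching residues: N8, N15.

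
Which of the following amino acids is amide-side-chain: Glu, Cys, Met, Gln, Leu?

Gln

The amide-side-chain residues are Asn (N) and Gln (Q).
Of the listed options, only Gln belongs to this group.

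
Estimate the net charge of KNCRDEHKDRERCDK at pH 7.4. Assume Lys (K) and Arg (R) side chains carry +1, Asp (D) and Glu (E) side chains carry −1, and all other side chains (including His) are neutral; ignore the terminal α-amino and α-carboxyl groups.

+1

Positive (K, R): K1, R4, K8, R10, R12, K15 → +6.
Negative (D, E): D5, E6, D9, E11, D14 → −5.
Net charge = (+6) + (−5) = +1.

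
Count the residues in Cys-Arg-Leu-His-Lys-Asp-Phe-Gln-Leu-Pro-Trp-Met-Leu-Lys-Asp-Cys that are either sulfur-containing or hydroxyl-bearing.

Sulfur-containing: C, M. Hydroxyl-bearing: S, T, Y.
Sulfur-containing residues here: Cys1, Met12, Cys16 (3).
Hydroxyl-bearing residues here: none (0).
The two groups share no amino acid, so total = 3 + 0 = 3.

3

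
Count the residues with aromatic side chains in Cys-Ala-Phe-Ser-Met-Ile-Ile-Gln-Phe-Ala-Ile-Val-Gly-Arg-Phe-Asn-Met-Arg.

3

The aromatic amino acids are Phe (F, benzyl), Trp (W, indole), and Tyr (Y, phenol).
Matching residues: Phe3, Phe9, Phe15.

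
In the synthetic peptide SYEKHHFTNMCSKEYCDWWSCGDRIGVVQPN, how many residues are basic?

K, R, and H are the three residues with basic side chains (ε-amine, guanidinium, and imidazole respectively).
Matching residues: K4, H5, H6, K13, R24.

5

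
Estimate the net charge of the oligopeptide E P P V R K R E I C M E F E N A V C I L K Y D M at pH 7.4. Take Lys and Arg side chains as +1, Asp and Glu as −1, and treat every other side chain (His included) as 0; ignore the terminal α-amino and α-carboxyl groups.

-1

Positive (K, R): R5, K6, R7, K21 → +4.
Negative (D, E): E1, E8, E12, E14, D23 → −5.
Net charge = (+4) + (−5) = −1.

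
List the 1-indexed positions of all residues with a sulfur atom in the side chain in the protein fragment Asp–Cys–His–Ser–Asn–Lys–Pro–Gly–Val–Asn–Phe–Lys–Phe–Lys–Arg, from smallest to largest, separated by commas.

The sulfur-bearing residues are cysteine (–SH) and methionine (–S–CH₃).
Matching residues: Cys2.

2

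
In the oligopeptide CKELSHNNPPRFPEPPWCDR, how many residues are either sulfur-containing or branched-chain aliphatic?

Sulfur-containing: C, M. Branched-chain aliphatic: I, L, V.
Sulfur-containing residues here: C1, C18 (2).
Branched-chain aliphatic residues here: L4 (1).
The two groups share no amino acid, so total = 2 + 1 = 3.

3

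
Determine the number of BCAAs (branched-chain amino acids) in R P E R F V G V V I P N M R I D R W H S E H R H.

5

Valine (V), leucine (L), and isoleucine (I) are the branched-chain amino acids.
Matching residues: V6, V8, V9, I10, I15.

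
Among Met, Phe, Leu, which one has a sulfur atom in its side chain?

Met

The sulfur-bearing residues are cysteine (–SH) and methionine (–S–CH₃).
Of the listed options, only Met belongs to this group.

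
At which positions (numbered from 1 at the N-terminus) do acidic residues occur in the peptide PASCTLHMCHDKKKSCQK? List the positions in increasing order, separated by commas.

11

Only D (aspartate) and E (glutamate) carry a side-chain carboxylic acid.
Matching residues: D11.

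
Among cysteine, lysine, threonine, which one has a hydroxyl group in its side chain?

threonine

Serine (S), threonine (T), and tyrosine (Y) each carry a hydroxyl group on the side chain.
Of the listed options, only threonine belongs to this group.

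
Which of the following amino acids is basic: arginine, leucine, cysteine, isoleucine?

K, R, and H are the three residues with basic side chains (ε-amine, guanidinium, and imidazole respectively).
Of the listed options, only arginine belongs to this group.

arginine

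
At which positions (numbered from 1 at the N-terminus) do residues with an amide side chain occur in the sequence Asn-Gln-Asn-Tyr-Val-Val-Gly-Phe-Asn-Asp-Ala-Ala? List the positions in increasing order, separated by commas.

Only N (asparagine) and Q (glutamine) carry a side-chain carboxamide.
Matching residues: Asn1, Gln2, Asn3, Asn9.

1, 2, 3, 9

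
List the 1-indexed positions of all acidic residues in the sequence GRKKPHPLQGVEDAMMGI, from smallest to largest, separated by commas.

The acidic residues are Asp (D) and Glu (E), whose side chains end in a carboxylate group.
Matching residues: E12, D13.

12, 13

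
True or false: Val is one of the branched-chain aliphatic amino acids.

True

V, L, and I make up the branched-chain aliphatic group.
Valine is in this group.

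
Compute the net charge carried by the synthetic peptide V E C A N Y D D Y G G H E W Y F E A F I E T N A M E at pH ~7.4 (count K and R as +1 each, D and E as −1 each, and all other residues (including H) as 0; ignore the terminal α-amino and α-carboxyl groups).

-7

Positive (K, R): none → +0.
Negative (D, E): E2, D7, D8, E13, E17, E21, E26 → −7.
Net charge = (+0) + (−7) = −7.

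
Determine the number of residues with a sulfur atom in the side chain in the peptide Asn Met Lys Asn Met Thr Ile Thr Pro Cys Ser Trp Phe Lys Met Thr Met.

The sulfur-bearing residues are cysteine (–SH) and methionine (–S–CH₃).
Matching residues: Met2, Met5, Cys10, Met15, Met17.

5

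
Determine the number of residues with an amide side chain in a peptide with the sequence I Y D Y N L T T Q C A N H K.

Asparagine (N) and glutamine (Q) have uncharged amide side chains.
Matching residues: N5, Q9, N12.

3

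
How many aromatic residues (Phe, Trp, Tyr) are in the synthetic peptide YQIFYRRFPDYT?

Matching residues: Y1, F4, Y5, F8, Y11.

5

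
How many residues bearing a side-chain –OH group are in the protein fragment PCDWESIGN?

1

The –OH-bearing residues are Ser, Thr (aliphatic alcohols), and Tyr (phenol).
Matching residues: S6.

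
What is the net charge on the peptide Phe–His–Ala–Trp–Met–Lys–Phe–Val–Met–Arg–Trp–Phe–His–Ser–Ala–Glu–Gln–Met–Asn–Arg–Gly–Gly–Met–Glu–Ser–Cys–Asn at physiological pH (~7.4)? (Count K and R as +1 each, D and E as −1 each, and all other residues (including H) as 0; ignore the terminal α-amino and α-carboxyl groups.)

Positive (K, R): Lys6, Arg10, Arg20 → +3.
Negative (D, E): Glu16, Glu24 → −2.
Net charge = (+3) + (−2) = +1.

+1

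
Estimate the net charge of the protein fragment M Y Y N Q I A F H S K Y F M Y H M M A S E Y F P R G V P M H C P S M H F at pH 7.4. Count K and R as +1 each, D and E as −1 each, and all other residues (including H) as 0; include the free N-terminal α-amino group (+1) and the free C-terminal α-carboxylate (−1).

+1

Positive (K, R): K11, R25 → +2.
Negative (D, E): E21 → −1.
The N-terminus (+1) and C-terminus (−1) cancel.
Net charge = (+2) + (−1) = +1.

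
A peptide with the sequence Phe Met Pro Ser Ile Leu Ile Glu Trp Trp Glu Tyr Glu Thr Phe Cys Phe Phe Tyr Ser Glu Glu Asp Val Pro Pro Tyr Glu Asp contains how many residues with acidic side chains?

Only D (aspartate) and E (glutamate) carry a side-chain carboxylic acid.
Matching residues: Glu8, Glu11, Glu13, Glu21, Glu22, Asp23, Glu28, Asp29.

8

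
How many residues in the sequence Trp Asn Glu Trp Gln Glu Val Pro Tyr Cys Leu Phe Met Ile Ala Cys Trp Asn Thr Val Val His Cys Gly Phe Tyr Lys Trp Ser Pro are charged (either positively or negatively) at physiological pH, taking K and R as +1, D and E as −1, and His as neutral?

Charged side chains at pH ~7.4: K, R (positive); D, E (negative).
Matching residues: Glu3, Glu6, Lys27.

3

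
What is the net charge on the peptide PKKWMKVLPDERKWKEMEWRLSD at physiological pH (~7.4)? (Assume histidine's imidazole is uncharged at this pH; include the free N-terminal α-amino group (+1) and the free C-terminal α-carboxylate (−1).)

At pH ~7.4 the Lys and Arg side chains are protonated (+1), the Asp and Glu side chains are deprotonated (−1), and with His taken as neutral all other side chains carry no charge.
Positive (K, R): K2, K3, K6, R12, K13, K15, R20 → +7.
Negative (D, E): D10, E11, E16, E18, D23 → −5.
The N-terminus (+1) and C-terminus (−1) cancel.
Net charge = (+7) + (−5) = +2.

+2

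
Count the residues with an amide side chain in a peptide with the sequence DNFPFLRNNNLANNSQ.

7

Asparagine (N) and glutamine (Q) have uncharged amide side chains.
Matching residues: N2, N8, N9, N10, N13, N14, Q16.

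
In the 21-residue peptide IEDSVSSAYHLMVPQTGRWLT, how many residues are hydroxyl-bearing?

The –OH-bearing residues are Ser, Thr (aliphatic alcohols), and Tyr (phenol).
Matching residues: S4, S6, S7, Y9, T16, T21.

6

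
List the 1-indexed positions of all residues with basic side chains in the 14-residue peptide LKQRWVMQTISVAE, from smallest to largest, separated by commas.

2, 4

Lysine (K), arginine (R), and histidine (H) have basic, nitrogen-containing side chains.
Matching residues: K2, R4.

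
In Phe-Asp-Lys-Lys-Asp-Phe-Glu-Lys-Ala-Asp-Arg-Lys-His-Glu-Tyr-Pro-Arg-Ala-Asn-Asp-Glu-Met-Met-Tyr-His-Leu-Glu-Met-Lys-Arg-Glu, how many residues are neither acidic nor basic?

12

Acidic: D, E. Basic: K, R, H. All other residues are neither.
Matching residues: Phe1, Phe6, Ala9, Tyr15, Pro16, Ala18, Asn19, Met22, Met23, Tyr24, Leu26, Met28.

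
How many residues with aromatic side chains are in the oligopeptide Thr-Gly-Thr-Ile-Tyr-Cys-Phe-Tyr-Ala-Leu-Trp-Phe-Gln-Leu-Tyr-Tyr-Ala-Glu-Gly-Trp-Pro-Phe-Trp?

10

F, W, and Y each carry an aromatic ring on the side chain.
Matching residues: Tyr5, Phe7, Tyr8, Trp11, Phe12, Tyr15, Tyr16, Trp20, Phe22, Trp23.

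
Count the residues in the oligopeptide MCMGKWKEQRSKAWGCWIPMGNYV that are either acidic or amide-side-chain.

Acidic: D, E. Amide-side-chain: N, Q.
Acidic residues here: E8 (1).
Amide-side-chain residues here: Q9, N22 (2).
The two groups share no amino acid, so total = 1 + 2 = 3.

3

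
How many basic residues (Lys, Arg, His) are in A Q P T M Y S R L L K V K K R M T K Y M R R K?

9

Matching residues: R8, K11, K13, K14, R15, K18, R21, R22, K23.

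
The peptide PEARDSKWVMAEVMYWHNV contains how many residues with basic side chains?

3

Lysine (K), arginine (R), and histidine (H) have basic, nitrogen-containing side chains.
Matching residues: R4, K7, H17.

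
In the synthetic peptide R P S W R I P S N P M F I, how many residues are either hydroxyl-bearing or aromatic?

4

Hydroxyl-bearing: S, T, Y. Aromatic: F, W, Y.
Hydroxyl-bearing residues here: S3, S8 (2).
Aromatic residues here: W4, F12 (2).
(Y belongs to both groups, but none appear in this sequence.) Total = 2 + 2 = 4.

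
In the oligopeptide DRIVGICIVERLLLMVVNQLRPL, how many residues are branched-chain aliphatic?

V, L, and I make up the branched-chain aliphatic group.
Matching residues: I3, V4, I6, I8, V9, L12, L13, L14, V16, V17, L20, L23.

12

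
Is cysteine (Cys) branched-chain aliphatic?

Valine (V), leucine (L), and isoleucine (I) are the branched-chain amino acids.
Cysteine is not in this group.

No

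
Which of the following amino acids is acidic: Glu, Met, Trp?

Glu

The acidic residues are Asp (D) and Glu (E), whose side chains end in a carboxylate group.
Of the listed options, only Glu belongs to this group.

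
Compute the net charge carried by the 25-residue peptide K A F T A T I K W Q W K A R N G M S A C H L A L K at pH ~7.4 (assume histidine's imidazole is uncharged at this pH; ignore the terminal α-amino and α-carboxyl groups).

+5

The side chains ionized at physiological pH are Lys/Arg (+1) and Asp/Glu (−1); with His treated as neutral, nothing else contributes.
Positive (K, R): K1, K8, K12, R14, K25 → +5.
Negative (D, E): none → −0.
Net charge = (+5) + (−0) = +5.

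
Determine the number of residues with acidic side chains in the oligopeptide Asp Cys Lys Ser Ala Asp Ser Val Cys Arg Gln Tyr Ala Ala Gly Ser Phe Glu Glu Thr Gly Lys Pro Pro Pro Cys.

4

Aspartate (D) and glutamate (E) have carboxylic-acid side chains and are the acidic amino acids.
Matching residues: Asp1, Asp6, Glu18, Glu19.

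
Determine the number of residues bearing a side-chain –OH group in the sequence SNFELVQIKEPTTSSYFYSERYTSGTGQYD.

Serine (S), threonine (T), and tyrosine (Y) each carry a hydroxyl group on the side chain.
Matching residues: S1, T12, T13, S14, S15, Y16, Y18, S19, Y22, T23, S24, T26, Y29.

13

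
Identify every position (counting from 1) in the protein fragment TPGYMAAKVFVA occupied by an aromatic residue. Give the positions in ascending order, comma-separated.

4, 10

Phenylalanine (F), tryptophan (W), and tyrosine (Y) have aromatic ring side chains.
Matching residues: Y4, F10.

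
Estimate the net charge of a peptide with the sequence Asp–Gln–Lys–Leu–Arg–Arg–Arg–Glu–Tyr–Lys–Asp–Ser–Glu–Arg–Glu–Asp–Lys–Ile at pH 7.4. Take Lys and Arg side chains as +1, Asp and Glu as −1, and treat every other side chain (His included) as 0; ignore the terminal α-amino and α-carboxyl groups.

+1

Positive (K, R): Lys3, Arg5, Arg6, Arg7, Lys10, Arg14, Lys17 → +7.
Negative (D, E): Asp1, Glu8, Asp11, Glu13, Glu15, Asp16 → −6.
Net charge = (+7) + (−6) = +1.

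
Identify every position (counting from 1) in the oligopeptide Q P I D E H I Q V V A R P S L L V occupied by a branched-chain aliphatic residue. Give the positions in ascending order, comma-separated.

The BCAAs are Val, Leu, and Ile — aliphatic side chains with a branch point.
Matching residues: I3, I7, V9, V10, L15, L16, V17.

3, 7, 9, 10, 15, 16, 17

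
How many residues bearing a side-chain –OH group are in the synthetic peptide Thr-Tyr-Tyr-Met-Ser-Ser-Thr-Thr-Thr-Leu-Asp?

8

Serine (S), threonine (T), and tyrosine (Y) each carry a hydroxyl group on the side chain.
Matching residues: Thr1, Tyr2, Tyr3, Ser5, Ser6, Thr7, Thr8, Thr9.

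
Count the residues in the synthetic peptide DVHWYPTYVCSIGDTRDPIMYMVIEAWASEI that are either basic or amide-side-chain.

Basic: H, K, R. Amide-side-chain: N, Q.
Basic residues here: H3, R16 (2).
Amide-side-chain residues here: none (0).
The two groups share no amino acid, so total = 2 + 0 = 2.

2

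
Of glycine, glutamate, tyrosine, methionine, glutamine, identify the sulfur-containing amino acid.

Cysteine (C, thiol) and methionine (M, thioether) are the two sulfur-containing amino acids.
Of the listed options, only methionine belongs to this group.

methionine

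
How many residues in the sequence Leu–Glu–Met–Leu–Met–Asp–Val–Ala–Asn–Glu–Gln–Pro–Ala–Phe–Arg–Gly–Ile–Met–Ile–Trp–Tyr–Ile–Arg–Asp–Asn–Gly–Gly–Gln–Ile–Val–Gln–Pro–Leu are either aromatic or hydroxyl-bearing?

Aromatic: F, W, Y. Hydroxyl-bearing: S, T, Y.
Aromatic residues here: Phe14, Trp20, Tyr21 (3).
Hydroxyl-bearing residues here: Tyr21 (1).
Y is in both groups, so the 1 Y residue must not be double-counted.
Total = 3 + 1 − 1 = 3.

3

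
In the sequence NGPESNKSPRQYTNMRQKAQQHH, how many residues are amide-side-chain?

Asparagine (N) and glutamine (Q) have uncharged amide side chains.
Matching residues: N1, N6, Q11, N14, Q17, Q20, Q21.

7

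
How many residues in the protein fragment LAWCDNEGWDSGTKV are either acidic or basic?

Acidic: D, E. Basic: H, K, R.
Acidic residues here: D5, E7, D10 (3).
Basic residues here: K14 (1).
The two groups share no amino acid, so total = 3 + 1 = 4.

4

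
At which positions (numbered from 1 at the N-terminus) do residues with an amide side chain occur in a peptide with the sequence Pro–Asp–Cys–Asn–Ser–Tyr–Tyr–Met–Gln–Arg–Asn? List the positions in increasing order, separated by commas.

4, 9, 11

Only N (asparagine) and Q (glutamine) carry a side-chain carboxamide.
Matching residues: Asn4, Gln9, Asn11.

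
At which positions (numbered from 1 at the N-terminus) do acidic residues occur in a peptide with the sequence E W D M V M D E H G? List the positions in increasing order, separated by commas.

Only D (aspartate) and E (glutamate) carry a side-chain carboxylic acid.
Matching residues: E1, D3, D7, E8.

1, 3, 7, 8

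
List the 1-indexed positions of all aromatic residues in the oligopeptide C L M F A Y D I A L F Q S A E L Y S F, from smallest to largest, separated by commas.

Phenylalanine (F), tryptophan (W), and tyrosine (Y) have aromatic ring side chains.
Matching residues: F4, Y6, F11, Y17, F19.

4, 6, 11, 17, 19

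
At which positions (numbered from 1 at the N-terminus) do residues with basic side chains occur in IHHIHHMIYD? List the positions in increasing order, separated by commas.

K, R, and H are the three residues with basic side chains (ε-amine, guanidinium, and imidazole respectively).
Matching residues: H2, H3, H5, H6.

2, 3, 5, 6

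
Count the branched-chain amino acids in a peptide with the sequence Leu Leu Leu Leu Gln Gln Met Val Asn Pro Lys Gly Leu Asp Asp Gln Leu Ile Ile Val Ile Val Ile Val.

Valine (V), leucine (L), and isoleucine (I) are the branched-chain amino acids.
Matching residues: Leu1, Leu2, Leu3, Leu4, Val8, Leu13, Leu17, Ile18, Ile19, Val20, Ile21, Val22, Ile23, Val24.

14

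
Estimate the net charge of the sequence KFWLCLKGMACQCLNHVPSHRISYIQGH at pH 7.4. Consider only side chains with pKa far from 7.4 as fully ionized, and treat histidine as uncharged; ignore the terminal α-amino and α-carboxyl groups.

+3

Near pH 7.4, K and R contribute +1 each, D and E contribute −1 each, and every other side chain (His included, as stated) is uncharged.
Positive (K, R): K1, K7, R21 → +3.
Negative (D, E): none → −0.
Net charge = (+3) + (−0) = +3.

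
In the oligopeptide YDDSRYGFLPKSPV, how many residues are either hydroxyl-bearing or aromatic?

5

Hydroxyl-bearing: S, T, Y. Aromatic: F, W, Y.
Hydroxyl-bearing residues here: Y1, S4, Y6, S12 (4).
Aromatic residues here: Y1, Y6, F8 (3).
Y is in both groups, so the 2 Y residues must not be double-counted.
Total = 4 + 3 − 2 = 5.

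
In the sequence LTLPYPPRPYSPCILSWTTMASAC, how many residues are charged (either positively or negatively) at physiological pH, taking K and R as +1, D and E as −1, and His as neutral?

Charged side chains at pH ~7.4: K, R (positive); D, E (negative).
Matching residues: R8.

1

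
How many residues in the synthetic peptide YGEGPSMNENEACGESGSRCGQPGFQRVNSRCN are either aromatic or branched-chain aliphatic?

Aromatic: F, W, Y. Branched-chain aliphatic: I, L, V.
Aromatic residues here: Y1, F25 (2).
Branched-chain aliphatic residues here: V28 (1).
The two groups share no amino acid, so total = 2 + 1 = 3.

3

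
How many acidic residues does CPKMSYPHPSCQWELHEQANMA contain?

Aspartate (D) and glutamate (E) have carboxylic-acid side chains and are the acidic amino acids.
Matching residues: E14, E17.

2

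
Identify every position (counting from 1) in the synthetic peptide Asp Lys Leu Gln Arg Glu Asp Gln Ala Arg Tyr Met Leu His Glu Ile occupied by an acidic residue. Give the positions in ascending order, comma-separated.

1, 6, 7, 15

Only D (aspartate) and E (glutamate) carry a side-chain carboxylic acid.
Matching residues: Asp1, Glu6, Asp7, Glu15.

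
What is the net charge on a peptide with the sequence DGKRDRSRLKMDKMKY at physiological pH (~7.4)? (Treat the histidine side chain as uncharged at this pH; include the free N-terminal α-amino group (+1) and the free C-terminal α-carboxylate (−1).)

Near pH 7.4, K and R contribute +1 each, D and E contribute −1 each, and every other side chain (His included, as stated) is uncharged.
Positive (K, R): K3, R4, R6, R8, K10, K13, K15 → +7.
Negative (D, E): D1, D5, D12 → −3.
The N-terminus (+1) and C-terminus (−1) cancel.
Net charge = (+7) + (−3) = +4.

+4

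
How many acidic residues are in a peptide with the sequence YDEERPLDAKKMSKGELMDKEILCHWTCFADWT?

8

The acidic residues are Asp (D) and Glu (E), whose side chains end in a carboxylate group.
Matching residues: D2, E3, E4, D8, E16, D19, E21, D31.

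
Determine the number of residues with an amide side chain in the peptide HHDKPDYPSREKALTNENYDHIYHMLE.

Asparagine (N) and glutamine (Q) have uncharged amide side chains.
Matching residues: N16, N18.

2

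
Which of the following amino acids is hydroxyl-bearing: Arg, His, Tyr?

Tyr

Serine (S), threonine (T), and tyrosine (Y) each carry a hydroxyl group on the side chain.
Of the listed options, only Tyr belongs to this group.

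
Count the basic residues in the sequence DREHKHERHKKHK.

10

K, R, and H are the three residues with basic side chains (ε-amine, guanidinium, and imidazole respectively).
Matching residues: R2, H4, K5, H6, R8, H9, K10, K11, H12, K13.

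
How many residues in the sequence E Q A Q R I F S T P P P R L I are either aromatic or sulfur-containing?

Aromatic: F, W, Y. Sulfur-containing: C, M.
Aromatic residues here: F7 (1).
Sulfur-containing residues here: none (0).
The two groups share no amino acid, so total = 1 + 0 = 1.

1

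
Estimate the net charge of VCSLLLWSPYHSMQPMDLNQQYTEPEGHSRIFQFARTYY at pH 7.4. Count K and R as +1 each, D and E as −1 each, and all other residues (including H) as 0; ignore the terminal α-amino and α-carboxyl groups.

Positive (K, R): R30, R36 → +2.
Negative (D, E): D17, E24, E26 → −3.
Net charge = (+2) + (−3) = −1.

-1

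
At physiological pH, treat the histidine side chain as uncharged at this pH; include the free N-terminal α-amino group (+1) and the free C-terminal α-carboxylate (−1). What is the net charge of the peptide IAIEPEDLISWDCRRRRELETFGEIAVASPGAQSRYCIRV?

Near pH 7.4, K and R contribute +1 each, D and E contribute −1 each, and every other side chain (His included, as stated) is uncharged.
Positive (K, R): R14, R15, R16, R17, R35, R39 → +6.
Negative (D, E): E4, E6, D7, D12, E18, E20, E24 → −7.
The N-terminus (+1) and C-terminus (−1) cancel.
Net charge = (+6) + (−7) = −1.

-1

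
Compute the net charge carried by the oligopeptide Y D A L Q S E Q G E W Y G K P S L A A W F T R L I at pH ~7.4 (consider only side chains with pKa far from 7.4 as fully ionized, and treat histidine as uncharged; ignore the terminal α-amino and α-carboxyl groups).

The side chains ionized at physiological pH are Lys/Arg (+1) and Asp/Glu (−1); with His treated as neutral, nothing else contributes.
Positive (K, R): K14, R23 → +2.
Negative (D, E): D2, E7, E10 → −3.
Net charge = (+2) + (−3) = −1.

-1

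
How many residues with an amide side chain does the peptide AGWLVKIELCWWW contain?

The amide-side-chain residues are Asn (N) and Gln (Q).
None of the 13 residues belong to this group.

0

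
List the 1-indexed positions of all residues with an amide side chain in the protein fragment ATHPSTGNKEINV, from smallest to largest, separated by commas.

8, 12

The amide-side-chain residues are Asn (N) and Gln (Q).
Matching residues: N8, N12.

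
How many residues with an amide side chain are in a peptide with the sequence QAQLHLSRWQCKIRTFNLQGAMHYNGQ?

7

Only N (asparagine) and Q (glutamine) carry a side-chain carboxamide.
Matching residues: Q1, Q3, Q10, N17, Q19, N25, Q27.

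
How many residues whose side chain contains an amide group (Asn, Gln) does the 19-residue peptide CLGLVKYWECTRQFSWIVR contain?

Matching residues: Q13.

1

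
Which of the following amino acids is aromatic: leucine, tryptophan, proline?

tryptophan

Phenylalanine (F), tryptophan (W), and tyrosine (Y) have aromatic ring side chains.
Of the listed options, only tryptophan belongs to this group.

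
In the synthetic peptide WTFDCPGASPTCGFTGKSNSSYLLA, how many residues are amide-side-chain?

Only N (asparagine) and Q (glutamine) carry a side-chain carboxamide.
Matching residues: N19.

1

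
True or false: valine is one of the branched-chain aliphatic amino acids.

Valine (V), leucine (L), and isoleucine (I) are the branched-chain amino acids.
Valine is in this group.

True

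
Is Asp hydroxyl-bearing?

S, T, and Y are the three residues with a side-chain hydroxyl.
Aspartate is not in this group.

No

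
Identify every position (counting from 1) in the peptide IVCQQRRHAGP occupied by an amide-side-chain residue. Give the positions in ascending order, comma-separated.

The amide-side-chain residues are Asn (N) and Gln (Q).
Matching residues: Q4, Q5.

4, 5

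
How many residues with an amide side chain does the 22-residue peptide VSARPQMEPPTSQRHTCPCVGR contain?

The amide-side-chain residues are Asn (N) and Gln (Q).
Matching residues: Q6, Q13.

2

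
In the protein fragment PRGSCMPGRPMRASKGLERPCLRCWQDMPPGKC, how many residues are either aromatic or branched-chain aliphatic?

3

Aromatic: F, W, Y. Branched-chain aliphatic: I, L, V.
Aromatic residues here: W25 (1).
Branched-chain aliphatic residues here: L17, L22 (2).
The two groups share no amino acid, so total = 1 + 2 = 3.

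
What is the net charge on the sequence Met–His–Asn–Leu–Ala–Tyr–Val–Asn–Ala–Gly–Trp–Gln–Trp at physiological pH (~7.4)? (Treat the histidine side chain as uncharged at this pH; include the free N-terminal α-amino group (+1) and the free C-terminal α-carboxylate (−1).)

0

At pH ~7.4 the Lys and Arg side chains are protonated (+1), the Asp and Glu side chains are deprotonated (−1), and with His taken as neutral all other side chains carry no charge.
Positive (K, R): none → +0.
Negative (D, E): none → −0.
The N-terminus (+1) and C-terminus (−1) cancel.
Net charge = (+0) + (−0) = 0.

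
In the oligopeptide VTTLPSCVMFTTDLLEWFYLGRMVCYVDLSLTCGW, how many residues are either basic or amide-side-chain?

1

Basic: H, K, R. Amide-side-chain: N, Q.
Basic residues here: R22 (1).
Amide-side-chain residues here: none (0).
The two groups share no amino acid, so total = 1 + 0 = 1.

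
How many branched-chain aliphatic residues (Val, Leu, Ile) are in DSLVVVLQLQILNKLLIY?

Matching residues: L3, V4, V5, V6, L7, L9, I11, L12, L15, L16, I17.

11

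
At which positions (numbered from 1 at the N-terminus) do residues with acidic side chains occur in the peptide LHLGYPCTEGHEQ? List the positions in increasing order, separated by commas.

9, 12

The acidic residues are Asp (D) and Glu (E), whose side chains end in a carboxylate group.
Matching residues: E9, E12.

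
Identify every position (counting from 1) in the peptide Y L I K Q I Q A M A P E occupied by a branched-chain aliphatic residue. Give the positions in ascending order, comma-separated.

2, 3, 6

The BCAAs are Val, Leu, and Ile — aliphatic side chains with a branch point.
Matching residues: L2, I3, I6.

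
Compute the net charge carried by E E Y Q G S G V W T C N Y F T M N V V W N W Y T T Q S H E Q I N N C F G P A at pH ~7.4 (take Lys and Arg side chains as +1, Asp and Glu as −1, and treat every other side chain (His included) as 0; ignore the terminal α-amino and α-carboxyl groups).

Positive (K, R): none → +0.
Negative (D, E): E1, E2, E29 → −3.
Net charge = (+0) + (−3) = −3.

-3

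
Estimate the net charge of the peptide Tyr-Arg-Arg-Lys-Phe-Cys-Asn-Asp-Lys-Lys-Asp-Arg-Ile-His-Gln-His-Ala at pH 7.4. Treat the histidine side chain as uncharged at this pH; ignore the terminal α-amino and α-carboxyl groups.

At pH ~7.4 the Lys and Arg side chains are protonated (+1), the Asp and Glu side chains are deprotonated (−1), and with His taken as neutral all other side chains carry no charge.
Positive (K, R): Arg2, Arg3, Lys4, Lys9, Lys10, Arg12 → +6.
Negative (D, E): Asp8, Asp11 → −2.
Net charge = (+6) + (−2) = +4.

+4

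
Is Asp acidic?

Yes

Only D (aspartate) and E (glutamate) carry a side-chain carboxylic acid.
Aspartate is in this group.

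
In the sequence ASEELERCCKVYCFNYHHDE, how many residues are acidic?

Aspartate (D) and glutamate (E) have carboxylic-acid side chains and are the acidic amino acids.
Matching residues: E3, E4, E6, D19, E20.

5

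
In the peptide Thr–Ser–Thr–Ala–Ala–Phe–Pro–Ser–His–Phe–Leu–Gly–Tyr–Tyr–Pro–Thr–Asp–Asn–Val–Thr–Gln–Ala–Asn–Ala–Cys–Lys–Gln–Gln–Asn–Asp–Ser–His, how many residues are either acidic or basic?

Acidic: D, E. Basic: H, K, R.
Acidic residues here: Asp17, Asp30 (2).
Basic residues here: His9, Lys26, His32 (3).
The two groups share no amino acid, so total = 2 + 3 = 5.

5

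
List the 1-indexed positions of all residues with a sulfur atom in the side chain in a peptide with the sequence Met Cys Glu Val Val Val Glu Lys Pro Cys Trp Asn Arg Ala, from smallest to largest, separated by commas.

1, 2, 10

Cysteine (C, thiol) and methionine (M, thioether) are the two sulfur-containing amino acids.
Matching residues: Met1, Cys2, Cys10.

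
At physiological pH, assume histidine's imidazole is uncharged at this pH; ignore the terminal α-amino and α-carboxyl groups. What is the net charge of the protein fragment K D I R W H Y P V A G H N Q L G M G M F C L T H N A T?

Near pH 7.4, K and R contribute +1 each, D and E contribute −1 each, and every other side chain (His included, as stated) is uncharged.
Positive (K, R): K1, R4 → +2.
Negative (D, E): D2 → −1.
Net charge = (+2) + (−1) = +1.

+1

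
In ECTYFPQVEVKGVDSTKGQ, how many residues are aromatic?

The aromatic amino acids are Phe (F, benzyl), Trp (W, indole), and Tyr (Y, phenol).
Matching residues: Y4, F5.

2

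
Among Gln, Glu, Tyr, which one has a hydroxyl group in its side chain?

S, T, and Y are the three residues with a side-chain hydroxyl.
Of the listed options, only Tyr belongs to this group.

Tyr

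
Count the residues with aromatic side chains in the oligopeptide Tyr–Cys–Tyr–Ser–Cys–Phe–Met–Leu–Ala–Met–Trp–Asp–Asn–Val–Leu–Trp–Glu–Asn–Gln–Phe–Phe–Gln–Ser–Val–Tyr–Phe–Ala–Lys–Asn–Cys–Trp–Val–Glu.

The aromatic amino acids are Phe (F, benzyl), Trp (W, indole), and Tyr (Y, phenol).
Matching residues: Tyr1, Tyr3, Phe6, Trp11, Trp16, Phe20, Phe21, Tyr25, Phe26, Trp31.

10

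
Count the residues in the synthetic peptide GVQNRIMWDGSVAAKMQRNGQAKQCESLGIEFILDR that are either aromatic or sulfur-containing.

Aromatic: F, W, Y. Sulfur-containing: C, M.
Aromatic residues here: W8, F32 (2).
Sulfur-containing residues here: M7, M16, C25 (3).
The two groups share no amino acid, so total = 2 + 3 = 5.

5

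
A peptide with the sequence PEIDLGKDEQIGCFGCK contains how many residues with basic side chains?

Lysine (K), arginine (R), and histidine (H) have basic, nitrogen-containing side chains.
Matching residues: K7, K17.

2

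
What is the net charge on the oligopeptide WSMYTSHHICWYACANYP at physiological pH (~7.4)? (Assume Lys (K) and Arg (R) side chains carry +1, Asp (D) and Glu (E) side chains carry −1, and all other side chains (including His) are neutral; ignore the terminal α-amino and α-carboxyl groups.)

Positive (K, R): none → +0.
Negative (D, E): none → −0.
Net charge = (+0) + (−0) = 0.

0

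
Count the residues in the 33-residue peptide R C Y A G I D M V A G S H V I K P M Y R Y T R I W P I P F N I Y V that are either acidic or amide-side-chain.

Acidic: D, E. Amide-side-chain: N, Q.
Acidic residues here: D7 (1).
Amide-side-chain residues here: N30 (1).
The two groups share no amino acid, so total = 1 + 1 = 2.

2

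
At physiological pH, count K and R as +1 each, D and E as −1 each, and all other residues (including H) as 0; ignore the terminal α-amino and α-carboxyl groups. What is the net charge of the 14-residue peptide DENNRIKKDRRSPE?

Positive (K, R): R5, K7, K8, R10, R11 → +5.
Negative (D, E): D1, E2, D9, E14 → −4.
Net charge = (+5) + (−4) = +1.

+1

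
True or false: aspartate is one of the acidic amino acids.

The acidic residues are Asp (D) and Glu (E), whose side chains end in a carboxylate group.
Aspartate is in this group.

True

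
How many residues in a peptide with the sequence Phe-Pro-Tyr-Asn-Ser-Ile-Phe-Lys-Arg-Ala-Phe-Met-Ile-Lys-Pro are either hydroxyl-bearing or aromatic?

Hydroxyl-bearing: S, T, Y. Aromatic: F, W, Y.
Hydroxyl-bearing residues here: Tyr3, Ser5 (2).
Aromatic residues here: Phe1, Tyr3, Phe7, Phe11 (4).
Y is in both groups, so the 1 Y residue must not be double-counted.
Total = 2 + 4 − 1 = 5.

5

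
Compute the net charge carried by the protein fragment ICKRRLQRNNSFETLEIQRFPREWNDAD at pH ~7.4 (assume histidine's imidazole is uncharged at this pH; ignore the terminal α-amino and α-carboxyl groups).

+1

The side chains ionized at physiological pH are Lys/Arg (+1) and Asp/Glu (−1); with His treated as neutral, nothing else contributes.
Positive (K, R): K3, R4, R5, R8, R19, R22 → +6.
Negative (D, E): E13, E16, E23, D26, D28 → −5.
Net charge = (+6) + (−5) = +1.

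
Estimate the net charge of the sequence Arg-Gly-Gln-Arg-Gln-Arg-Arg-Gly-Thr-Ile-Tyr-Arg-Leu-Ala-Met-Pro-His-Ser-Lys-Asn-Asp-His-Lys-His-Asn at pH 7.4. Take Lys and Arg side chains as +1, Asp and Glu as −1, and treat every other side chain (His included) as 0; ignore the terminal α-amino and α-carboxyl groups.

Positive (K, R): Arg1, Arg4, Arg6, Arg7, Arg12, Lys19, Lys23 → +7.
Negative (D, E): Asp21 → −1.
Net charge = (+7) + (−1) = +6.

+6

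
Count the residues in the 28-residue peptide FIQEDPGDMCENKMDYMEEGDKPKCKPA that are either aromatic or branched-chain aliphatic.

Aromatic: F, W, Y. Branched-chain aliphatic: I, L, V.
Aromatic residues here: F1, Y16 (2).
Branched-chain aliphatic residues here: I2 (1).
The two groups share no amino acid, so total = 2 + 1 = 3.

3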